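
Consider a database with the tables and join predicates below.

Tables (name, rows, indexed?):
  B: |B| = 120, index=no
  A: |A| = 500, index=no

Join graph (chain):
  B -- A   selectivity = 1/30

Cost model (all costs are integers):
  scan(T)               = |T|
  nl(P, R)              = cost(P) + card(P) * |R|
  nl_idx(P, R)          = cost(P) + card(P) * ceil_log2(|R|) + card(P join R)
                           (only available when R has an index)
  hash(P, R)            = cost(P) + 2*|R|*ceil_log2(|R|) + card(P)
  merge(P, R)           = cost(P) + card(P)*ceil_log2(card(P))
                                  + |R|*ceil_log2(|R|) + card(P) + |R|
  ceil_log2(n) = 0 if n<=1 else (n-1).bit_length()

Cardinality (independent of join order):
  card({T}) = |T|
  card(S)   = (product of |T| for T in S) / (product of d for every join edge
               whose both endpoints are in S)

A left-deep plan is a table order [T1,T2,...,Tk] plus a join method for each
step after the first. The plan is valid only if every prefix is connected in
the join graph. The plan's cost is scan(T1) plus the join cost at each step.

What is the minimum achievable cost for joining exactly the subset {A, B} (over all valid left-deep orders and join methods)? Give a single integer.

Selinger DP over subsets of {A,B}:
  {B}: scan cost=120, card=120
  {A}: scan cost=500, card=500
  {AB}: card=2000; try (B,hash)→2680, (A,merge)→6080, (B,merge)→6460, (A,hash)→9240, (A,nl)→60120, (B,nl)→60500; best=2680 via (B,hash)

2680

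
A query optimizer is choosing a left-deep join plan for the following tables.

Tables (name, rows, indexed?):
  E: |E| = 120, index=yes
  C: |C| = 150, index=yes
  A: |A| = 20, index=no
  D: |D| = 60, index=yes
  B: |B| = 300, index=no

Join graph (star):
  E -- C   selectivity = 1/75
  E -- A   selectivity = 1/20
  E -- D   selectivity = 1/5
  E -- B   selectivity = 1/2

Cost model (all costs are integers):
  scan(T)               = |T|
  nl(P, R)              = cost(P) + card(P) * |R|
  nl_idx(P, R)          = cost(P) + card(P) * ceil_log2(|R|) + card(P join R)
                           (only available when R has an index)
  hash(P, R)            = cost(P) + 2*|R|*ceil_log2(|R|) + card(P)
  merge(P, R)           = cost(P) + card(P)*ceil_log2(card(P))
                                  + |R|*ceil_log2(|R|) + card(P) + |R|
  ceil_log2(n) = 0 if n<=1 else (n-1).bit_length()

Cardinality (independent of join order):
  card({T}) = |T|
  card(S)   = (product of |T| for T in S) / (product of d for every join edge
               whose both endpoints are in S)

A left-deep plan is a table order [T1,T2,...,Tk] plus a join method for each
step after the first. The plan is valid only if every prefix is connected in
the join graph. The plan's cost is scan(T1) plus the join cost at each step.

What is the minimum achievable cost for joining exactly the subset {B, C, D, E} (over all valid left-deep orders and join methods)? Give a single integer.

10560

Selinger DP over subsets of {B,C,D,E}:
  {E}: scan cost=120, card=120
  {C}: scan cost=150, card=150
  {D}: scan cost=60, card=60
  {B}: scan cost=300, card=300
  {CE}: card=240; try (C,nl_idx)→1320, (E,nl_idx)→1440, (E,hash)→1980, (C,merge)→2430, (E,merge)→2460, (C,hash)→2640 …(+2); best=1320 via (C,nl_idx)
  {DE}: card=1440; try (D,hash)→960, (E,merge)→1440, (D,merge)→1500, (E,hash)→1800, (E,nl_idx)→1920, (D,nl_idx)→2280 …(+2); best=960 via (D,hash)
  {BE}: card=18000; try (E,hash)→2280, (B,merge)→4080, (E,merge)→4260, (B,hash)→5640, (E,nl_idx)→20400, (B,nl)→36120 …(+1); best=2280 via (E,hash)
  {CDE}: card=2880; try (D,hash)→2280, (D,merge)→3900, (C,hash)→4800, (D,nl_idx)→5640, (C,nl_idx)→15360, (D,nl)→15720 …(+2); best=2280 via (D,hash)
  {BCE}: card=36000; try (B,merge)→6480, (B,hash)→6960, (C,hash)→22680, (B,nl)→73320, (C,nl_idx)→182280, (C,merge)→291630 …(+1); best=6480 via (B,merge)
  {BDE}: card=216000; try (B,hash)→7800, (D,hash)→21000, (B,merge)→21240, (D,merge)→290700, (D,nl_idx)→326280, (B,nl)→432960 …(+1); best=7800 via (B,hash)
  {BCDE}: card=432000; try (B,hash)→10560, (B,merge)→42720, (D,hash)→43200, (C,hash)→226200, (D,merge)→618900, (D,nl_idx)→654480 …(+5); best=10560 via (B,hash)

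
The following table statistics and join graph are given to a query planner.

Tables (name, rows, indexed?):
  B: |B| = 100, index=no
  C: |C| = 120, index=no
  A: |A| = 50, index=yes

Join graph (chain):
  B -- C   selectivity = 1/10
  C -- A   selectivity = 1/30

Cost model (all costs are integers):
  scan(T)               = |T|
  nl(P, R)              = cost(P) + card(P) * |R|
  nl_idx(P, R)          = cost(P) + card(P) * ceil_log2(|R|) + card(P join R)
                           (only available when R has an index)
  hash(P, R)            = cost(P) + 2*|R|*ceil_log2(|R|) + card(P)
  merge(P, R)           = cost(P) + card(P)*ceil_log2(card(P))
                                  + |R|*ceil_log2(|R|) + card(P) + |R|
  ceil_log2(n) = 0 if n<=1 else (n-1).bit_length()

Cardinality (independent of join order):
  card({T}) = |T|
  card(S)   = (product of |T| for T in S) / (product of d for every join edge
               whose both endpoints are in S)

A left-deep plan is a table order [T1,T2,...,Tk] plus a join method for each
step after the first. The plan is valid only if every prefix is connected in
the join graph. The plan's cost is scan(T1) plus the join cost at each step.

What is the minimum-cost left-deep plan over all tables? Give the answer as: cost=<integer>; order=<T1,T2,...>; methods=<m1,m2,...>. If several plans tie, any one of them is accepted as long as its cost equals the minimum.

cost=2440; order=C,A,B; methods=hash,hash

Selinger DP (subsets sized 1..n):
  {B}: scan cost=100, card=100
  {C}: scan cost=120, card=120
  {A}: scan cost=50, card=50
  {BC}: card=1200; try (B,hash)→1640, (C,merge)→1860, (C,hash)→1880, (B,merge)→1880, (C,nl)→12100, (B,nl)→12120; best=1640 via (B,hash)
  {AC}: card=200; try (A,hash)→840, (A,nl_idx)→1040, (C,merge)→1360, (A,merge)→1430, (C,hash)→1780, (C,nl)→6050 …(+1); best=840 via (A,hash)
  {ABC}: card=2000; try (B,hash)→2440, (B,merge)→3440, (A,hash)→3440, (A,nl_idx)→10840, (A,merge)→16390, (B,nl)→20840 …(+1); best=2440 via (B,hash)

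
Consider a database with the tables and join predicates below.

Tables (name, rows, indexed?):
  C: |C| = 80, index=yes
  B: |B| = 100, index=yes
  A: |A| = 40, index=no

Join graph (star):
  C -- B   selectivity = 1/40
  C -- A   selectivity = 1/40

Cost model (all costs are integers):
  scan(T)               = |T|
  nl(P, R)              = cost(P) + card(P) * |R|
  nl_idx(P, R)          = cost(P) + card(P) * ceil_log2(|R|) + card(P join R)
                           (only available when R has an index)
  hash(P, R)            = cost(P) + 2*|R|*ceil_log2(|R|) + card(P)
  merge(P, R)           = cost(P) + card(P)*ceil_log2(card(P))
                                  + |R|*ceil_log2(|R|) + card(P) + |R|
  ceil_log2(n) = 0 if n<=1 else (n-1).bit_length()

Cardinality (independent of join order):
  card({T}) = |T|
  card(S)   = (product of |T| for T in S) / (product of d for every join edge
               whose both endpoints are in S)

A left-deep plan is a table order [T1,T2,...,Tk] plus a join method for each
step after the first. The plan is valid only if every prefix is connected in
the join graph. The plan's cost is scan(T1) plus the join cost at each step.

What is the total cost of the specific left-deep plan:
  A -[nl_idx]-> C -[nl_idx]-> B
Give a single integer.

step 1: scan A: cost=40, card=40
step 2: join C via nl_idx
    card(P join C) = 40*80/(40) = 80
    cost = 40 + 40*7 + 80 = 400
step 3: join B via nl_idx
    card(P join B) = 80*100/(40) = 200
    cost = 400 + 80*7 + 200 = 1160

1160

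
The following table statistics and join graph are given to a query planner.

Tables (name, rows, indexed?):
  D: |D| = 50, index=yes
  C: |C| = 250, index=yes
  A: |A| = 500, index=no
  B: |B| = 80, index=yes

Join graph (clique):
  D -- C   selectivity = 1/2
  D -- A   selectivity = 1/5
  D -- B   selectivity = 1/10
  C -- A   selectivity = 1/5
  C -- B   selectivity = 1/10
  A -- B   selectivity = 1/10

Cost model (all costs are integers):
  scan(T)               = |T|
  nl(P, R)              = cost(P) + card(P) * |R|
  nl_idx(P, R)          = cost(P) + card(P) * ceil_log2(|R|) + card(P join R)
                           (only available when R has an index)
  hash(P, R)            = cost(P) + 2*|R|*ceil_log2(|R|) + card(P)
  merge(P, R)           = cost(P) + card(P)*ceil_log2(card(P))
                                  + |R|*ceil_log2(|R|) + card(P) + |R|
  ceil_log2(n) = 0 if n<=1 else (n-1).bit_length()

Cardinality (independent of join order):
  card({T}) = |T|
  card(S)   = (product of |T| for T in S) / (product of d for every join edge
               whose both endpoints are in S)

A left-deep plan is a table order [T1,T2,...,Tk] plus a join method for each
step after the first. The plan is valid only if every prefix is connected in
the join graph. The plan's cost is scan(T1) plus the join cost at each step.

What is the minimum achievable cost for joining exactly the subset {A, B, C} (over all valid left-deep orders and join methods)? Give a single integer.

Selinger DP over subsets of {A,B,C}:
  {C}: scan cost=250, card=250
  {A}: scan cost=500, card=500
  {B}: scan cost=80, card=80
  {AC}: card=25000; try (C,hash)→5000, (A,merge)→7500, (C,merge)→7750, (A,hash)→9500, (C,nl_idx)→29500, (A,nl)→125250 …(+1); best=5000 via (C,hash)
  {BC}: card=2000; try (B,hash)→1620, (C,nl_idx)→2720, (C,merge)→2970, (B,merge)→3140, (B,nl_idx)→4000, (C,hash)→4160 …(+2); best=1620 via (B,hash)
  {AB}: card=4000; try (B,hash)→2120, (A,merge)→5720, (B,merge)→6140, (B,nl_idx)→8000, (A,hash)→9160, (A,nl)→40080 …(+1); best=2120 via (B,hash)
  {ABC}: card=20000; try (C,hash)→10120, (A,hash)→12620, (A,merge)→30620, (B,hash)→31120, (C,nl_idx)→54120, (C,merge)→56370 …(+5); best=10120 via (C,hash)

10120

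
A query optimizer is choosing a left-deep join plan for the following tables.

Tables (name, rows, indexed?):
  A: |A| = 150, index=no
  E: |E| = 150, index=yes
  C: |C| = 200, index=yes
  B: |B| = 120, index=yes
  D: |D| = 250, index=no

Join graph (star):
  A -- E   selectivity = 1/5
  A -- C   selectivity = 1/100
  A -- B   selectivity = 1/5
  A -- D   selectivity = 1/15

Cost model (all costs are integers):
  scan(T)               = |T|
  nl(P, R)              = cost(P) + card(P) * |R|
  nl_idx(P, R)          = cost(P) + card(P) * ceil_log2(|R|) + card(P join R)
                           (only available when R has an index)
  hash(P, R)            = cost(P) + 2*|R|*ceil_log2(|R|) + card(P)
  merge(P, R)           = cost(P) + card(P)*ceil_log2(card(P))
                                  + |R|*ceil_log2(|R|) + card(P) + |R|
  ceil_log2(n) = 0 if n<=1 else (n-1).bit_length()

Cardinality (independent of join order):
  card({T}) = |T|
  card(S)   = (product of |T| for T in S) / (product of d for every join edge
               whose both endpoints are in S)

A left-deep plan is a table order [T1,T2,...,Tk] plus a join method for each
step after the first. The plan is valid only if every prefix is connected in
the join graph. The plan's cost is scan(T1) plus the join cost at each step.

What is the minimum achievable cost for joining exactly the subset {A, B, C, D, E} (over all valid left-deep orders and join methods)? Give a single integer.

135030

Selinger DP over subsets of {A,B,C,D,E}:
  {A}: scan cost=150, card=150
  {E}: scan cost=150, card=150
  {C}: scan cost=200, card=200
  {B}: scan cost=120, card=120
  {D}: scan cost=250, card=250
  {AE}: card=4500; try (E,hash)→2700, (A,hash)→2700, (E,merge)→2850, (A,merge)→2850, (E,nl_idx)→5850, (E,nl)→22650 …(+1); best=2700 via (E,hash)
  {AC}: card=300; try (C,nl_idx)→1650, (A,hash)→2800, (C,merge)→3300, (A,merge)→3350, (C,hash)→3500, (C,nl)→30150 …(+1); best=1650 via (C,nl_idx)
  {AB}: card=3600; try (B,hash)→1980, (A,merge)→2430, (B,merge)→2460, (A,hash)→2640, (B,nl_idx)→4800, (A,nl)→18120 …(+1); best=1980 via (B,hash)
  {AD}: card=2500; try (A,hash)→2900, (D,merge)→3750, (A,merge)→3850, (D,hash)→4300, (D,nl)→37650, (A,nl)→37750; best=2900 via (A,hash)
  {ACE}: card=9000; try (E,hash)→4350, (E,merge)→6000, (C,hash)→10400, (E,nl_idx)→13050, (E,nl)→46650, (C,nl_idx)→47700 …(+2); best=4350 via (E,hash)
  {ABE}: card=108000; try (E,hash)→7980, (B,hash)→8880, (E,merge)→50130, (B,merge)→66660, (E,nl_idx)→138780, (B,nl_idx)→142200 …(+2); best=7980 via (E,hash)
  {ADE}: card=75000; try (E,hash)→7800, (D,hash)→11200, (E,merge)→36750, (D,merge)→67950, (E,nl_idx)→97900, (E,nl)→377900 …(+1); best=7800 via (E,hash)
  {ABC}: card=7200; try (B,hash)→3630, (B,merge)→5610, (C,hash)→8780, (B,nl_idx)→10950, (B,nl)→37650, (C,nl_idx)→37980 …(+2); best=3630 via (B,hash)
  {ACD}: card=5000; try (D,hash)→5950, (D,merge)→6900, (C,hash)→8600, (C,nl_idx)→27900, (C,merge)→37200, (D,nl)→76650 …(+1); best=5950 via (D,hash)
  {ABD}: card=60000; try (B,hash)→7080, (D,hash)→9580, (B,merge)→36360, (D,merge)→51030, (B,nl_idx)→80400, (B,nl)→302900 …(+1); best=7080 via (B,hash)
  {ABCE}: card=216000; try (E,hash)→13230, (B,hash)→15030, (E,merge)→105780, (C,hash)→119180, (B,merge)→140310, (E,nl_idx)→277230 …(+6); best=13230 via (E,hash)
  {ACDE}: card=150000; try (E,hash)→13350, (D,hash)→17350, (E,merge)→77300, (C,hash)→86000, (D,merge)→141600, (E,nl_idx)→195950 …(+5); best=13350 via (E,hash)
  {ABDE}: card=1800000; try (E,hash)→69480, (B,hash)→84480, (D,hash)→119980, (E,merge)→1028430, (B,merge)→1358760, (D,merge)→1954230 …(+5); best=69480 via (E,hash)
  {ABCD}: card=120000; try (B,hash)→12630, (D,hash)→14830, (C,hash)→70280, (B,merge)→76910, (D,merge)→106680, (B,nl_idx)→160950 …(+5); best=12630 via (B,hash)
  {ABCDE}: card=3600000; try (E,hash)→135030, (B,hash)→165030, (D,hash)→233230, (C,hash)→1872680, (E,merge)→2173980, (B,merge)→2864310 …(+9); best=135030 via (E,hash)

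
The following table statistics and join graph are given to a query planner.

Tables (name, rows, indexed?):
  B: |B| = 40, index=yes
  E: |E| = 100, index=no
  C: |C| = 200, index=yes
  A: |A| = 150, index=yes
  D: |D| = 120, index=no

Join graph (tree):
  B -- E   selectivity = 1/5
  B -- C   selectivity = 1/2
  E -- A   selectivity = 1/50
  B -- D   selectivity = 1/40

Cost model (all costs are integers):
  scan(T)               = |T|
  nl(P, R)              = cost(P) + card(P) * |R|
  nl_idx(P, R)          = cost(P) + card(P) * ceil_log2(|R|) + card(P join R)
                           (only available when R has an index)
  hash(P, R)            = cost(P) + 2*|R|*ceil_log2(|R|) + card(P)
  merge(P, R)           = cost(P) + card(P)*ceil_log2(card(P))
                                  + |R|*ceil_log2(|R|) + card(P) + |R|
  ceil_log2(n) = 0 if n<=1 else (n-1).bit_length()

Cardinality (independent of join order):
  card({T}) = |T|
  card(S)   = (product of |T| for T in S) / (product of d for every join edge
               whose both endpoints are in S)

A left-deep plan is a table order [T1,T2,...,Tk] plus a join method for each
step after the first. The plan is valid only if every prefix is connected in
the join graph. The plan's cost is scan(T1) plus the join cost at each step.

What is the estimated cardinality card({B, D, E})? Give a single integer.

Tables in S: B(40), D(120), E(100)
Edges inside S: B-E(d=5), B-D(d=40)
numerator = 40 * 120 * 100 = 480000
denominator = 5 * 40 = 200
card(S) = 480000 / 200 = 2400

2400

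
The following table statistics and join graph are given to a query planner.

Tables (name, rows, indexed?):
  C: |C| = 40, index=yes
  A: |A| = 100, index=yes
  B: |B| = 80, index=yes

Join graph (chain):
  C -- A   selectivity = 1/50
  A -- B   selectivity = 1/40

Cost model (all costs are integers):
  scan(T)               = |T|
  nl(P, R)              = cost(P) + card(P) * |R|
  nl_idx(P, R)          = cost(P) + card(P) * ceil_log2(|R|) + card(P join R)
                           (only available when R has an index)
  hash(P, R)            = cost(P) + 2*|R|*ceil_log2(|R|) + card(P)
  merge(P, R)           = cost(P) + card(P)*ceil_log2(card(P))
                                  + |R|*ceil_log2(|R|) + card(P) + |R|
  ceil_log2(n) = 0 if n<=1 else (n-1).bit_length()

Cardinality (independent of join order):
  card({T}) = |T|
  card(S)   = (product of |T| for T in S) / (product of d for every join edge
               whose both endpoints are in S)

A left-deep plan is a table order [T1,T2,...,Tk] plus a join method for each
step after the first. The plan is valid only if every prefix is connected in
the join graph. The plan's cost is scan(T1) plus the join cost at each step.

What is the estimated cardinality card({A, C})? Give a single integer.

80

Tables in S: A(100), C(40)
Edges inside S: C-A(d=50)
numerator = 100 * 40 = 4000
denominator = 50 = 50
card(S) = 4000 / 50 = 80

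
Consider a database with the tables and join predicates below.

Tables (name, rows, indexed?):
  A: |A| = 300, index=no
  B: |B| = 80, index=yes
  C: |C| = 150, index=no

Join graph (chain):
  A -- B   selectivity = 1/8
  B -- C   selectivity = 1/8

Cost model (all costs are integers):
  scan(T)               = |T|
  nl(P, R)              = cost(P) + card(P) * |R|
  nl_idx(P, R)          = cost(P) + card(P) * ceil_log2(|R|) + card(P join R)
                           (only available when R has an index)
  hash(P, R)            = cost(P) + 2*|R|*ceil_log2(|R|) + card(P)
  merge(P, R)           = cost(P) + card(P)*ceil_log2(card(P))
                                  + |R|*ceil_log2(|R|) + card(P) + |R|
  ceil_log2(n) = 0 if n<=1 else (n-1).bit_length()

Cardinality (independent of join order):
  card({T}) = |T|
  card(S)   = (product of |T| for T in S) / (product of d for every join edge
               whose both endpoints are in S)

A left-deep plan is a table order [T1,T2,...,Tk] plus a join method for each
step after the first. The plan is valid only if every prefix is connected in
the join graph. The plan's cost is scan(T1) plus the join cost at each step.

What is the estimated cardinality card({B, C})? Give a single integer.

1500

Tables in S: B(80), C(150)
Edges inside S: B-C(d=8)
numerator = 80 * 150 = 12000
denominator = 8 = 8
card(S) = 12000 / 8 = 1500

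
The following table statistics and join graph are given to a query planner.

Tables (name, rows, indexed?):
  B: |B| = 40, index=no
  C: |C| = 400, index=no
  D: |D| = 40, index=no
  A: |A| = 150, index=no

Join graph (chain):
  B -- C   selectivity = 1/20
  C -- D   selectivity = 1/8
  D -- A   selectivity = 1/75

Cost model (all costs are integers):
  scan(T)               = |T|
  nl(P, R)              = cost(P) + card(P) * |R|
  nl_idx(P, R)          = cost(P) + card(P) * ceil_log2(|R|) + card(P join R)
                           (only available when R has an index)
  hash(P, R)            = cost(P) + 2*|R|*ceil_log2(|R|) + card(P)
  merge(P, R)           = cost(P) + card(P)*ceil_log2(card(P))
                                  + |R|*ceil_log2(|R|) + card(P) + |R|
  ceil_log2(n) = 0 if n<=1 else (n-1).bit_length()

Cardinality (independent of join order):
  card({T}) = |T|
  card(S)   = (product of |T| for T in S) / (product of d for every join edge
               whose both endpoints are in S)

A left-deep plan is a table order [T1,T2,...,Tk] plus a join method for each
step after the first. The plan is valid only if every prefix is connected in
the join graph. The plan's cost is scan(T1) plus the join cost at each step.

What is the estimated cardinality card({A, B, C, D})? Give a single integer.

Tables in S: A(150), B(40), C(400), D(40)
Edges inside S: B-C(d=20), C-D(d=8), D-A(d=75)
numerator = 150 * 40 * 400 * 40 = 96000000
denominator = 20 * 8 * 75 = 12000
card(S) = 96000000 / 12000 = 8000

8000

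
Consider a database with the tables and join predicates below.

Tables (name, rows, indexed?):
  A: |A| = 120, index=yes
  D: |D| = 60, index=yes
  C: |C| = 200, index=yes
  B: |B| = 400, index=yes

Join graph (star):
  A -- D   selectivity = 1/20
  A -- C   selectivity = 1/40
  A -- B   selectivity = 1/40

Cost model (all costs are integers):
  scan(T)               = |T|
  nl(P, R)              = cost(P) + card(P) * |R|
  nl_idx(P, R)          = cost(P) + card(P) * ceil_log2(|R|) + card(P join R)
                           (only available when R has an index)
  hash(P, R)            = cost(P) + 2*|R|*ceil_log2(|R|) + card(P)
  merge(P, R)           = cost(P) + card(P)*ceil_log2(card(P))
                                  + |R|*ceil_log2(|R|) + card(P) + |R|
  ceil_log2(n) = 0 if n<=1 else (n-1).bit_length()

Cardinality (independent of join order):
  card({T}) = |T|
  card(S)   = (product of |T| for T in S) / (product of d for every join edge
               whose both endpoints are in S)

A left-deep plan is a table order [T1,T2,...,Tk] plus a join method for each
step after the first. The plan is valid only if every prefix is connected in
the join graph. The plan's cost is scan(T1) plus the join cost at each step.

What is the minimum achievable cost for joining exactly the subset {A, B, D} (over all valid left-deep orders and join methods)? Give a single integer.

4320

Selinger DP over subsets of {A,B,D}:
  {A}: scan cost=120, card=120
  {D}: scan cost=60, card=60
  {B}: scan cost=400, card=400
  {AD}: card=360; try (A,nl_idx)→840, (D,hash)→960, (D,nl_idx)→1200, (A,merge)→1440, (D,merge)→1500, (A,hash)→1800 …(+2); best=840 via (A,nl_idx)
  {AB}: card=1200; try (B,nl_idx)→2400, (A,hash)→2480, (A,nl_idx)→4400, (B,merge)→5080, (A,merge)→5360, (B,hash)→7440 …(+2); best=2400 via (B,nl_idx)
  {ABD}: card=3600; try (D,hash)→4320, (B,nl_idx)→7680, (B,hash)→8400, (B,merge)→8440, (D,nl_idx)→13200, (D,merge)→17220 …(+2); best=4320 via (D,hash)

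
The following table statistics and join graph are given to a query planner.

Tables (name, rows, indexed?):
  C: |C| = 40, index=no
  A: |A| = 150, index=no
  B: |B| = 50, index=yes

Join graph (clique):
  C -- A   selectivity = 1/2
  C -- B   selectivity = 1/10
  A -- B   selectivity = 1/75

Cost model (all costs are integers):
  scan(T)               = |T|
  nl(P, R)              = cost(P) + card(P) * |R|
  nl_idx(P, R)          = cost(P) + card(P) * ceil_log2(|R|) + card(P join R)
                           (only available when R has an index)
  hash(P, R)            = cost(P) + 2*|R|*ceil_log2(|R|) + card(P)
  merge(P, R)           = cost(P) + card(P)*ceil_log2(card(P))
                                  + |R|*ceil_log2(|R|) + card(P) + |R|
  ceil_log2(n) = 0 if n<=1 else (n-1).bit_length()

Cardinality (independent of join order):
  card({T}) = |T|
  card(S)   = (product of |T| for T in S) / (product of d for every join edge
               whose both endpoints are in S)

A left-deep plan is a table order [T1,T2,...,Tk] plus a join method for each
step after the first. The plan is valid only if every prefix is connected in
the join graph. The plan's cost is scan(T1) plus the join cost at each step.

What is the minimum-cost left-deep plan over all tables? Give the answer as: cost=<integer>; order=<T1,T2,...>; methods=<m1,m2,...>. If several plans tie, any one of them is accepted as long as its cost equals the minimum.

cost=1480; order=A,B,C; methods=hash,hash

Selinger DP (subsets sized 1..n):
  {C}: scan cost=40, card=40
  {A}: scan cost=150, card=150
  {B}: scan cost=50, card=50
  {AC}: card=3000; try (C,hash)→780, (A,merge)→1670, (C,merge)→1780, (A,hash)→2480, (A,nl)→6040, (C,nl)→6150; best=780 via (C,hash)
  {BC}: card=200; try (B,nl_idx)→480, (C,hash)→580, (B,merge)→670, (C,merge)→680, (B,hash)→680, (B,nl)→2040 …(+1); best=480 via (B,nl_idx)
  {AB}: card=100; try (B,hash)→900, (B,nl_idx)→1150, (A,merge)→1750, (B,merge)→1850, (A,hash)→2500, (A,nl)→7550 …(+1); best=900 via (B,hash)
  {ABC}: card=200; try (C,hash)→1480, (C,merge)→1980, (A,hash)→3080, (A,merge)→3630, (B,hash)→4380, (C,nl)→4900 …(+4); best=1480 via (C,hash)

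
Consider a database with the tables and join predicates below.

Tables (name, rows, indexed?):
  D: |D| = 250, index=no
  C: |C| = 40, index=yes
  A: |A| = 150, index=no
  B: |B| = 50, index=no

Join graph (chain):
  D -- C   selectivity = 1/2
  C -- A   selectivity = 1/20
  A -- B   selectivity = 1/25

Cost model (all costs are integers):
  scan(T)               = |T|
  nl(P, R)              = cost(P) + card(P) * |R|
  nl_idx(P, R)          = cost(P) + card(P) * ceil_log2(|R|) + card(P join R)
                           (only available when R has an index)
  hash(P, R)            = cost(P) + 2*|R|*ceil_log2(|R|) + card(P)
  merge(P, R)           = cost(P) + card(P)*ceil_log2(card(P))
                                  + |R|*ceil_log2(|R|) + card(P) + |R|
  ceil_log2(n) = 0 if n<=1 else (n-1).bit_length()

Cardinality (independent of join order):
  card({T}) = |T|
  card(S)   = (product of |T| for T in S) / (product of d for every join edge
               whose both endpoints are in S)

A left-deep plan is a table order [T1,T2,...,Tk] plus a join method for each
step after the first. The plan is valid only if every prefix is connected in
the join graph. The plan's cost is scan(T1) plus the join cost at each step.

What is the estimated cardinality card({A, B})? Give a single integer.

300

Tables in S: A(150), B(50)
Edges inside S: A-B(d=25)
numerator = 150 * 50 = 7500
denominator = 25 = 25
card(S) = 7500 / 25 = 300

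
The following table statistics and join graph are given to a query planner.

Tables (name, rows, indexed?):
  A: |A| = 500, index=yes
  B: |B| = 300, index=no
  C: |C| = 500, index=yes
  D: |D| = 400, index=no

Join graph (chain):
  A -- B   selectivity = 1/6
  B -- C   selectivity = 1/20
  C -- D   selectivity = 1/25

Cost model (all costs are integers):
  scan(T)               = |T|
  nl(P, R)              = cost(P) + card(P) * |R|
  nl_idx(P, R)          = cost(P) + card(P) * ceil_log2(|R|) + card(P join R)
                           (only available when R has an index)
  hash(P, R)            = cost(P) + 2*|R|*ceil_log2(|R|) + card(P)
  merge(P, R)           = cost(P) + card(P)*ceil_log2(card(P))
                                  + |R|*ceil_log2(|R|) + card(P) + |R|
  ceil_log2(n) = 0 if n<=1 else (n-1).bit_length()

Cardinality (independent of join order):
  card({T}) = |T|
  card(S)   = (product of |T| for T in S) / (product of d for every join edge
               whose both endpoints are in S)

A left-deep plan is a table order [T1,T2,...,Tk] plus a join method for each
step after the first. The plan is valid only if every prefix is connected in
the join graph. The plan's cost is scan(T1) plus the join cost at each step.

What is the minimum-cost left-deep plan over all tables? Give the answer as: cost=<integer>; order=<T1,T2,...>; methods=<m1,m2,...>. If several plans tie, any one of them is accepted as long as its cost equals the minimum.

cost=150100; order=C,B,D,A; methods=hash,hash,hash

Selinger DP (subsets sized 1..n):
  {A}: scan cost=500, card=500
  {B}: scan cost=300, card=300
  {C}: scan cost=500, card=500
  {D}: scan cost=400, card=400
  {AB}: card=25000; try (B,hash)→6400, (A,merge)→8300, (B,merge)→8500, (A,hash)→9600, (A,nl_idx)→28000, (A,nl)→150300 …(+1); best=6400 via (B,hash)
  {BC}: card=7500; try (B,hash)→6400, (C,merge)→8300, (B,merge)→8500, (C,hash)→9600, (C,nl_idx)→10500, (C,nl)→150300 …(+1); best=6400 via (B,hash)
  {CD}: card=8000; try (D,hash)→8200, (C,merge)→9400, (D,merge)→9500, (C,hash)→9800, (C,nl_idx)→12000, (C,nl)→200400 …(+1); best=8200 via (D,hash)
  {ABC}: card=625000; try (A,hash)→22900, (C,hash)→40400, (A,merge)→116400, (C,merge)→411400, (A,nl_idx)→698900, (C,nl_idx)→856400 …(+2); best=22900 via (A,hash)
  {BCD}: card=120000; try (D,hash)→21100, (B,hash)→21600, (D,merge)→115400, (B,merge)→123200, (B,nl)→2408200, (D,nl)→3006400; best=21100 via (D,hash)
  {ABCD}: card=10000000; try (A,hash)→150100, (D,hash)→655100, (A,merge)→2186100, (A,nl_idx)→11101100, (D,merge)→13151900, (A,nl)→60021100 …(+1); best=150100 via (A,hash)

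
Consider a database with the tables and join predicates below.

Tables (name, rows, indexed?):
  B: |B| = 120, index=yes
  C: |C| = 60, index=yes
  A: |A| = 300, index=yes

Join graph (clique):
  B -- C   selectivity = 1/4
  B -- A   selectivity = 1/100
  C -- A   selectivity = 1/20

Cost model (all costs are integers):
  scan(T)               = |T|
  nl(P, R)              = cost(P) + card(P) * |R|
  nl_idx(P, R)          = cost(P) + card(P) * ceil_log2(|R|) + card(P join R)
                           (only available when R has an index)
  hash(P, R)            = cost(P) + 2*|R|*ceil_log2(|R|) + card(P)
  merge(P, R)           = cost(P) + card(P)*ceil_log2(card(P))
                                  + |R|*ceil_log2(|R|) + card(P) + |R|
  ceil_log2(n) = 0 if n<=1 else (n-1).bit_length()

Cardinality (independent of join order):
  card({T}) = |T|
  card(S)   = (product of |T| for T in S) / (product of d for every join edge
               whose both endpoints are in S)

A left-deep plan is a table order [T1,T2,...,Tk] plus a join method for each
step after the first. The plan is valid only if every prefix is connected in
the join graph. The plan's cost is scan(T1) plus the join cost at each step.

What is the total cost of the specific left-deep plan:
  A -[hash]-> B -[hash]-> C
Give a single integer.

3360

step 1: scan A: cost=300, card=300
step 2: join B via hash
    card(P join B) = 300*120/(100) = 360
    cost = 300 + 2*120*7 + 300 = 2280
step 3: join C via hash
    card(P join C) = 360*60/(4*20) = 270
    cost = 2280 + 2*60*6 + 360 = 3360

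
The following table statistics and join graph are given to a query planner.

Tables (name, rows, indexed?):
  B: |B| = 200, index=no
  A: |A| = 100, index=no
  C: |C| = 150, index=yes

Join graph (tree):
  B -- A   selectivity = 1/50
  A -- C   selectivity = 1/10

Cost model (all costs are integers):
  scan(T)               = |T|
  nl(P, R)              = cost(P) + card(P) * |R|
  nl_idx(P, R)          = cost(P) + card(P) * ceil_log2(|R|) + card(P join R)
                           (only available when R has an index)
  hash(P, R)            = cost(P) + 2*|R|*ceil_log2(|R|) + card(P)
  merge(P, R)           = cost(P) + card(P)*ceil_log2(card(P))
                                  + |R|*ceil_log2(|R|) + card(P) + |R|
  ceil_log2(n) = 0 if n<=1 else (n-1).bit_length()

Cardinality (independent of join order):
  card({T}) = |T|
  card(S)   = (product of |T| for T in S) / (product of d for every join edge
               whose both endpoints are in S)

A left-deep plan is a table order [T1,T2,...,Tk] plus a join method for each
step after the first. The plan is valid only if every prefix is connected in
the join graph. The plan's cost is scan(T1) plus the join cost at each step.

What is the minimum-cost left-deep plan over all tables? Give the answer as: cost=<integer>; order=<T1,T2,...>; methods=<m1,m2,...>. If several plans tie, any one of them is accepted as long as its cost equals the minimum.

Selinger DP (subsets sized 1..n):
  {B}: scan cost=200, card=200
  {A}: scan cost=100, card=100
  {C}: scan cost=150, card=150
  {AB}: card=400; try (A,hash)→1800, (B,merge)→2700, (A,merge)→2800, (B,hash)→3400, (B,nl)→20100, (A,nl)→20200; best=1800 via (A,hash)
  {AC}: card=1500; try (A,hash)→1700, (C,merge)→2250, (A,merge)→2300, (C,nl_idx)→2400, (C,hash)→2600, (C,nl)→15100 …(+1); best=1700 via (A,hash)
  {ABC}: card=6000; try (C,hash)→4600, (B,hash)→6400, (C,merge)→7150, (C,nl_idx)→11000, (B,merge)→21500, (C,nl)→61800 …(+1); best=4600 via (C,hash)

cost=4600; order=B,A,C; methods=hash,hash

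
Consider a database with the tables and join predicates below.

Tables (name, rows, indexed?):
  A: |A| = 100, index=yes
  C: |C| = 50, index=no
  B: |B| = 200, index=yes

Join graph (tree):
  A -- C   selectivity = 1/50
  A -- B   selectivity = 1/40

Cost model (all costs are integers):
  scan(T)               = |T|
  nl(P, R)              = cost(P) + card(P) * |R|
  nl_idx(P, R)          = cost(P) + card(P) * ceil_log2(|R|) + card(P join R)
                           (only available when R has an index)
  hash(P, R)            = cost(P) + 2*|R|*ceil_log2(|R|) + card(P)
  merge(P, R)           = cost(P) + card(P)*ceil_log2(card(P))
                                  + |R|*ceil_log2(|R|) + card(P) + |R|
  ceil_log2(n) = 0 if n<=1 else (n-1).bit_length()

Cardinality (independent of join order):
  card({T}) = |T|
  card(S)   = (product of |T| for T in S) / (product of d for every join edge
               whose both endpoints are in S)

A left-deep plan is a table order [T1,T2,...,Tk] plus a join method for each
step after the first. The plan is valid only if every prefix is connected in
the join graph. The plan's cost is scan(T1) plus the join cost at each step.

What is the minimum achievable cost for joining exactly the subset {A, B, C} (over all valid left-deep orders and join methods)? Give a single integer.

1800

Selinger DP over subsets of {A,B,C}:
  {A}: scan cost=100, card=100
  {C}: scan cost=50, card=50
  {B}: scan cost=200, card=200
  {AC}: card=100; try (A,nl_idx)→500, (C,hash)→800, (A,merge)→1200, (C,merge)→1250, (A,hash)→1500, (A,nl)→5050 …(+1); best=500 via (A,nl_idx)
  {AB}: card=500; try (B,nl_idx)→1400, (A,hash)→1800, (A,nl_idx)→2100, (B,merge)→2700, (A,merge)→2800, (B,hash)→3400 …(+2); best=1400 via (B,nl_idx)
  {ABC}: card=500; try (B,nl_idx)→1800, (C,hash)→2500, (B,merge)→3100, (B,hash)→3800, (C,merge)→6750, (B,nl)→20500 …(+1); best=1800 via (B,nl_idx)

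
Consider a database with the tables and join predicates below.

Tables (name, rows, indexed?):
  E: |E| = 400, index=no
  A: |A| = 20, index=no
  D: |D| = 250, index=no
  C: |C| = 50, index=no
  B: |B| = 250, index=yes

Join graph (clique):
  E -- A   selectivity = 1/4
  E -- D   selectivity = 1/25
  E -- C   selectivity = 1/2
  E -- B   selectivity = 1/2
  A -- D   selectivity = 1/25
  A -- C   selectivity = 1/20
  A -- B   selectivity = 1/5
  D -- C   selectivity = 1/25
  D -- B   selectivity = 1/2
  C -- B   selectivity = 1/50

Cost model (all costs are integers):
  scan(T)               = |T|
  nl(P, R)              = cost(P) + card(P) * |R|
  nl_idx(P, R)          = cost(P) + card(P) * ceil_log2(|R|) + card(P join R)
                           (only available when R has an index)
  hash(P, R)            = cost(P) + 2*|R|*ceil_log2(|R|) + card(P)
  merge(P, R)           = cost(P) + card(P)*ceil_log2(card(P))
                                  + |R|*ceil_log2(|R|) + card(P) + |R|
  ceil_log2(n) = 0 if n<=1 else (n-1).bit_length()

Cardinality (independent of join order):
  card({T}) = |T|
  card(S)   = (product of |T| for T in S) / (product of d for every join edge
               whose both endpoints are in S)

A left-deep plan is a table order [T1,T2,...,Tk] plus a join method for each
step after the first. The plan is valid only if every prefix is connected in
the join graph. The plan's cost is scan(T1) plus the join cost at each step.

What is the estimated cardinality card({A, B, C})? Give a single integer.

50

Tables in S: A(20), B(250), C(50)
Edges inside S: A-C(d=20), A-B(d=5), C-B(d=50)
numerator = 20 * 250 * 50 = 250000
denominator = 20 * 5 * 50 = 5000
card(S) = 250000 / 5000 = 50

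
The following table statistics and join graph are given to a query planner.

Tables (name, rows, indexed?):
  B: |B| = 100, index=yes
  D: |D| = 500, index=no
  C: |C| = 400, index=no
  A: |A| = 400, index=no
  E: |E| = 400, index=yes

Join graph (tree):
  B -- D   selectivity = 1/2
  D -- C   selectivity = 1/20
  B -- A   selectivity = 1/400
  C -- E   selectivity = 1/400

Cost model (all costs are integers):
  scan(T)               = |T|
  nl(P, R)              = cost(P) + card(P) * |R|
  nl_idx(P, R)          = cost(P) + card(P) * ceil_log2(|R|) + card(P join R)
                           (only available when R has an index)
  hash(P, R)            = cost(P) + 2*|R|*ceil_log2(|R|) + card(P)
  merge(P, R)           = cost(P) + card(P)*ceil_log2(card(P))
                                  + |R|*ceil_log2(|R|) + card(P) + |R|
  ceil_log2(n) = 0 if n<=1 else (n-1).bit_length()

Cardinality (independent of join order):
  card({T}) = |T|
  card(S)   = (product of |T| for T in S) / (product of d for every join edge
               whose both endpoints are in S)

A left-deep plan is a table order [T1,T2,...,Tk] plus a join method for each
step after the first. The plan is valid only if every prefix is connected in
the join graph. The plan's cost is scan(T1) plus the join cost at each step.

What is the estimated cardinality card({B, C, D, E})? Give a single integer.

500000

Tables in S: B(100), C(400), D(500), E(400)
Edges inside S: B-D(d=2), D-C(d=20), C-E(d=400)
numerator = 100 * 400 * 500 * 400 = 8000000000
denominator = 2 * 20 * 400 = 16000
card(S) = 8000000000 / 16000 = 500000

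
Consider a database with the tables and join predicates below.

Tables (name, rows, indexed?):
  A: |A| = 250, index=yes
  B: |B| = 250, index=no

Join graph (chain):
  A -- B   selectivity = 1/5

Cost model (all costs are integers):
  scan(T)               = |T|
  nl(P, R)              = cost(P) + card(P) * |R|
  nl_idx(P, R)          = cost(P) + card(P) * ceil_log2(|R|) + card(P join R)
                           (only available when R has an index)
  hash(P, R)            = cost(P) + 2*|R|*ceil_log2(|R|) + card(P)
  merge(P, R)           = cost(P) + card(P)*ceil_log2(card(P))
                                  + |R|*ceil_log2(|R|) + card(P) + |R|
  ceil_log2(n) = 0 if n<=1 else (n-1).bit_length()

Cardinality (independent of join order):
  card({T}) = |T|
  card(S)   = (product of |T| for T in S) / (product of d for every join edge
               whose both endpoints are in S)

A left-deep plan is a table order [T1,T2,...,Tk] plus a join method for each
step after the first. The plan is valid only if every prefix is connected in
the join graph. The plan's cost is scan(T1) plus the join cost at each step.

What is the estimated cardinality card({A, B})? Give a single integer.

Tables in S: A(250), B(250)
Edges inside S: A-B(d=5)
numerator = 250 * 250 = 62500
denominator = 5 = 5
card(S) = 62500 / 5 = 12500

12500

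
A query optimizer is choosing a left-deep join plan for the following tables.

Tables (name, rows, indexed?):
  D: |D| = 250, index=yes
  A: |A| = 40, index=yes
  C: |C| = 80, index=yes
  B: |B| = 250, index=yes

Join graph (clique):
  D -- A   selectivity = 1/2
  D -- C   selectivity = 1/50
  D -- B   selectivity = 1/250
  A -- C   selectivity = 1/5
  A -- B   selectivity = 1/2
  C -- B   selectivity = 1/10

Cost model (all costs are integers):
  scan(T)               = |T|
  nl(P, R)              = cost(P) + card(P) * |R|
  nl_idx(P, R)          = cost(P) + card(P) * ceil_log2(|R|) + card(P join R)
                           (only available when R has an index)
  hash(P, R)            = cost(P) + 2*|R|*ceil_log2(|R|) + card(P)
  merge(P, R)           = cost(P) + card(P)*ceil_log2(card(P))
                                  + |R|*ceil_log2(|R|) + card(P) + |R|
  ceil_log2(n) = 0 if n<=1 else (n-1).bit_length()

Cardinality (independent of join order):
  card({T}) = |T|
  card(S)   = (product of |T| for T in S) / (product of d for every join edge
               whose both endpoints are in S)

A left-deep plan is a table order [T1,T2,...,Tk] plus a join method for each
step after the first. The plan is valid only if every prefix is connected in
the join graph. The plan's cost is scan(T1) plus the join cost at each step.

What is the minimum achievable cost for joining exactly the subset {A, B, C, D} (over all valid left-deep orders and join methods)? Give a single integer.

4190

Selinger DP over subsets of {A,B,C,D}:
  {D}: scan cost=250, card=250
  {A}: scan cost=40, card=40
  {C}: scan cost=80, card=80
  {B}: scan cost=250, card=250
  {AD}: card=5000; try (A,hash)→980, (D,merge)→2570, (A,merge)→2780, (D,hash)→4080, (D,nl_idx)→5360, (A,nl_idx)→6750 …(+2); best=980 via (A,hash)
  {CD}: card=400; try (D,nl_idx)→1120, (C,hash)→1620, (C,nl_idx)→2400, (D,merge)→2970, (C,merge)→3140, (D,hash)→4160 …(+2); best=1120 via (D,nl_idx)
  {BD}: card=250; try (D,nl_idx)→2500, (B,nl_idx)→2500, (D,hash)→4500, (B,hash)→4500, (D,merge)→4750, (B,merge)→4750 …(+2); best=2500 via (D,nl_idx)
  {AC}: card=640; try (A,hash)→640, (C,merge)→960, (C,nl_idx)→960, (A,merge)→1000, (C,hash)→1200, (A,nl_idx)→1200 …(+2); best=640 via (A,hash)
  {AB}: card=5000; try (A,hash)→980, (B,merge)→2570, (A,merge)→2780, (B,hash)→4080, (B,nl_idx)→5360, (A,nl_idx)→6750 …(+2); best=980 via (A,hash)
  {BC}: card=2000; try (C,hash)→1620, (B,nl_idx)→2720, (B,merge)→2970, (C,merge)→3140, (C,nl_idx)→4000, (B,hash)→4160 …(+2); best=1620 via (C,hash)
  {ACD}: card=1600; try (A,hash)→2000, (A,nl_idx)→5120, (D,hash)→5280, (A,merge)→5400, (C,hash)→7100, (D,nl_idx)→7360 …(+6); best=2000 via (A,hash)
  {ABD}: card=2500; try (A,hash)→3230, (A,merge)→5030, (A,nl_idx)→6500, (D,hash)→9980, (B,hash)→9980, (A,nl)→12500 …(+6); best=3230 via (A,hash)
  {BCD}: card=40; try (C,hash)→3870, (C,nl_idx)→4290, (B,nl_idx)→4360, (C,merge)→5390, (B,hash)→5520, (B,merge)→7370 …(+6); best=3870 via (C,hash)
  {ABC}: card=8000; try (A,hash)→4100, (B,hash)→5280, (C,hash)→7100, (B,merge)→9930, (B,nl_idx)→13760, (A,nl_idx)→21620 …(+6); best=4100 via (A,hash)
  {ABCD}: card=80; try (A,nl_idx)→4190, (A,hash)→4390, (A,merge)→4430, (A,nl)→5470, (C,hash)→6850, (B,hash)→7600 …(+10); best=4190 via (A,nl_idx)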